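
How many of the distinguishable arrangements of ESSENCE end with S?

Fix S in the last position and arrange the remaining 6 letters.
Those 6 letters have E appearing 3 times, giving (6)!/(3!) = 120.

120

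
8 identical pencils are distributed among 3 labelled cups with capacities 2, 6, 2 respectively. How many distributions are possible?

6

By stars and bars, unrestricted non-negative solutions to x_1+…+x_3 = 8 number C(8+2,2) = 45.
Subtract solutions that violate a single cap (substitute x_i' = x_i − (cap_i+1)): x_1 ≥ 3 gives C(7,2) = 21; x_2 ≥ 7 gives C(3,2) = 3; x_3 ≥ 3 gives C(7,2) = 21. Together 45.
Add back pairs where two caps are both exceeded: 0 + 6 + 0 = 6.
By inclusion–exclusion the count is 45 − 45 + 6 = 6.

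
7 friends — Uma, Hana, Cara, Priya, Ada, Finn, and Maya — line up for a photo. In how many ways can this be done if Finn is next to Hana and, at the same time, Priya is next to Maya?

Treat {Finn,Hana} as one block (2 orders) and {Priya,Maya} as another (2 orders).
That leaves 5 units to arrange: 2 × 2 × 5! = 4 × 120 = 480.

480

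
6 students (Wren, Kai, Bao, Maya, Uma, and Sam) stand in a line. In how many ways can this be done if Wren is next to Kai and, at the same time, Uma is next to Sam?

Treat {Wren,Kai} as one block (2 orders) and {Uma,Sam} as another (2 orders).
That leaves 4 units to arrange: 2 × 2 × 4! = 4 × 24 = 96.

96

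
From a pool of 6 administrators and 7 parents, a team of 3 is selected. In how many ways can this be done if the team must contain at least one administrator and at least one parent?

231

With no constraint there are C(13,3) = 286 possible selections.
Subtract selections that omit an entire group: no administrators → C(7,3) = 35; no parents → C(6,3) = 20.
Both groups omitted at once is impossible, so 286 − 55 = 231.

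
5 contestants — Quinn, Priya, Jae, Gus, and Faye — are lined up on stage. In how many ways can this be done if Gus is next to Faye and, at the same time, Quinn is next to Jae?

24

Treat {Gus,Faye} as one block (2 orders) and {Quinn,Jae} as another (2 orders).
That leaves 3 units to arrange: 2 × 2 × 3! = 4 × 6 = 24.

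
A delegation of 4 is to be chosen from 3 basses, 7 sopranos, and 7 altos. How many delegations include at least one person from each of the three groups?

Total 4-person selections from all 17: C(17,4) = 2380.
Selections missing a whole group: no basses → C(14,4) = 1001; no sopranos → C(10,4) = 210; no altos → C(10,4) = 210.
Add back selections omitting two groups (i.e. drawn from a single group): C(3,4) + C(7,4) + C(7,4) = 70.
By inclusion–exclusion: 2380 − 1421 + 70 = 1029.

1029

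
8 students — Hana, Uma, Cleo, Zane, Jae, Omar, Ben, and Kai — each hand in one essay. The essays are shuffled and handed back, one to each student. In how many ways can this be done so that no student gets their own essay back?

This is the derangement count D_8: permutations of 8 items with no fixed point.
By inclusion–exclusion this is Σ_{j=0}^{8} (−1)^j C(8,j)·(8−j)!.
Computing: 40320 − 40320 + 20160 − 6720 + 1680 − 336 + 56 − 8 + 1 = 14833.

14833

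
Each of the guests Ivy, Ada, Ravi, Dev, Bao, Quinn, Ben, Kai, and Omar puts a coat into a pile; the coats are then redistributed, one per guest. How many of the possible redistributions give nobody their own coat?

Count assignments avoiding every fixed point. For any j of the 9 guests fixed to their own coat, the other 9−j can be arranged in (9−j)! ways.
By inclusion–exclusion this is Σ_{j=0}^{9} (−1)^j C(9,j)·(9−j)!.
Computing: 362880 − 362880 + 181440 − 60480 + 15120 − 3024 + 504 − 72 + 9 − 1 = 133496.

133496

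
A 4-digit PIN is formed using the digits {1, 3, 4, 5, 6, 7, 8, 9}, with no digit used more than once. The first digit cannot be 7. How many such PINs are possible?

1470

The first digit has 8−1 = 7 choices (anything except 7).
The remaining 3 digits are filled from the other 7 symbols without repetition: 7 × 6 × 5 = 210.
Total: 7 × 210 = 1470.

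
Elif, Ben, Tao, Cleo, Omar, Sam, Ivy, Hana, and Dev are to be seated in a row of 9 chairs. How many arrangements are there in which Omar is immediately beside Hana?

Place the 7 others and the Omar-Hana pair as 8 objects in a line; the pair has 2 internal arrangements.
That gives 2 × 8! = 2 × 40320 = 80640.

80640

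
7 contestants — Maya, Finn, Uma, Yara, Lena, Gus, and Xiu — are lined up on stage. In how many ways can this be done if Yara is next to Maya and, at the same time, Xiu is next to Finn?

Treat {Yara,Maya} as one block (2 orders) and {Xiu,Finn} as another (2 orders).
That leaves 5 units to arrange: 2 × 2 × 5! = 4 × 120 = 480.

480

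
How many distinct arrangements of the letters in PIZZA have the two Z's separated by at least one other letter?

36

Total arrangements of PIZZA: 5!/(2!) = 60.
Arrangements with the Z's together: treat ZZ as one letter, giving (4)! = 24.
Hence 60 − 24 = 36.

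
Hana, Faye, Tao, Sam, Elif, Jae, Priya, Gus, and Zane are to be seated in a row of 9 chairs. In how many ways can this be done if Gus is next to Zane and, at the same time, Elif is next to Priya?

Treat {Gus,Zane} as one block (2 orders) and {Elif,Priya} as another (2 orders).
That leaves 7 units to arrange: 2 × 2 × 7! = 4 × 5040 = 20160.

20160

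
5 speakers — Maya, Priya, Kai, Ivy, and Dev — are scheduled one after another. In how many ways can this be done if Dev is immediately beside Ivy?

48

Glue Dev and Ivy into one block (2 internal orders), leaving 4 units to arrange in a row.
That gives 2 × 4! = 2 × 24 = 48.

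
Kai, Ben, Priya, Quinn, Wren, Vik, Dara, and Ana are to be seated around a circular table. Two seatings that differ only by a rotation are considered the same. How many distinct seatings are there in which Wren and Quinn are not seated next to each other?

Without the restriction there are (7)! = 5040 seatings.
Those with Wren next to Quinn: fuse the pair into one unit and seat 7 units around a circle — 2·(6)! = 1440.
Subtracting, 5040 − 1440 = 3600.

3600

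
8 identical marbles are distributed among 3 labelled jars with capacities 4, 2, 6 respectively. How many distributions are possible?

12

By stars and bars, unrestricted non-negative solutions to x_1+…+x_3 = 8 number C(8+2,2) = 45.
Subtract solutions that violate a single cap (substitute x_i' = x_i − (cap_i+1)): x_1 ≥ 5 gives C(5,2) = 10; x_2 ≥ 3 gives C(7,2) = 21; x_3 ≥ 7 gives C(3,2) = 3. Together 34.
Add back pairs where two caps are both exceeded: 1 + 0 + 0 = 1.
By inclusion–exclusion the count is 45 − 34 + 1 = 12.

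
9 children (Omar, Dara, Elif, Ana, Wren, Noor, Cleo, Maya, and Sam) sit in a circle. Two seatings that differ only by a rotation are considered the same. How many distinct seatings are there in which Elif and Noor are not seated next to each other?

Without the restriction there are (8)! = 40320 seatings.
Seatings with Elif beside Noor: treat them as a block with 2 internal orders, giving 2 × (7)! = 10080.
Subtracting, 40320 − 10080 = 30240.

30240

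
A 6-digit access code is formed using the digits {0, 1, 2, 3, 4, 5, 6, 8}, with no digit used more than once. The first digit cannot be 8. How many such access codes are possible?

The first digit has 8−1 = 7 choices (anything except 8).
The remaining 5 digits are filled from the other 7 symbols without repetition: 7 × 6 × 5 × 4 × 3 = 2520.
Total: 7 × 2520 = 17640.

17640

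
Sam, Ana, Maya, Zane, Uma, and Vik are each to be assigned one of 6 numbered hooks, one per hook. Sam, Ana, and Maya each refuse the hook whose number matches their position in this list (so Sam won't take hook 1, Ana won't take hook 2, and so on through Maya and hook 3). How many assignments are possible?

Let Aᵢ (for i ∈ {1, 2, 3}) be the placements that put person i in their forbidden hook. Any j of these fix j positions, leaving (6−j)! ways to fill the rest, and there are C(3,j) ways to pick which j.
By inclusion–exclusion, the number of valid placements is Σ_{j=0}^{3} (−1)^j C(3,j)·(6−j)!.
Computing: 720 − 360 + 72 − 6 = 426.

426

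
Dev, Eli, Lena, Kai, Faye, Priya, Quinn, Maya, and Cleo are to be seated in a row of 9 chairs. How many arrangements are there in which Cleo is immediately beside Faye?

Glue Cleo and Faye into one block (2 internal orders), leaving 8 units to arrange in a row.
So the count is 2·(8)! = 80640.

80640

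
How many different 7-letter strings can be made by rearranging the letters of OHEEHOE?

Letter multiplicities in OHEEHOE: E×3, H×2, O×2.
The number of distinct arrangements is 7!/(3!·2!·2!) = 5040/24 = 210.

210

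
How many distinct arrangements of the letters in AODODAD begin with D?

90

Fix D in the first position and arrange the remaining 6 letters.
Those 6 letters have A appearing twice, D appearing twice, and O appearing twice, giving (6)!/(2!·2!·2!) = 90.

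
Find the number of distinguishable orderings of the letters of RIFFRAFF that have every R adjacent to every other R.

Treat the 2 copies of R as a single block. The multiset to arrange is then {RR, A, F, F, F, F, I}, 7 items in all.
That gives (7)!/(4!) = 210 arrangements.

210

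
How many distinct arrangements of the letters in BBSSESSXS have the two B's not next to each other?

1176

There are 9!/(5!·2!) = 1512 arrangements of BBSSESSXS in total.
Arrangements with the B's together: treat BB as one letter, giving (8)!/(5!) = 336.
Subtracting, 1512 − 336 = 1176 arrangements keep the B's apart.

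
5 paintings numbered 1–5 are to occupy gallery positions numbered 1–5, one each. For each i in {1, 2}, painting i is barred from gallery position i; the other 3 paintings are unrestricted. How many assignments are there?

78

Let Aᵢ (for i ∈ {1, 2}) be the placements that put painting i in its forbidden gallery position. Any j of these fix j positions, leaving (5−j)! ways to fill the rest, and there are C(2,j) ways to pick which j.
By inclusion–exclusion, the number of valid placements is Σ_{j=0}^{2} (−1)^j C(2,j)·(5−j)!.
Computing: 120 − 48 + 6 = 78.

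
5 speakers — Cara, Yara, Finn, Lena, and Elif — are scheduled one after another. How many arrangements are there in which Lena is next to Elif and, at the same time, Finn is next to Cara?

Treat {Lena,Elif} as one block (2 orders) and {Finn,Cara} as another (2 orders).
That leaves 3 units to arrange: 2 × 2 × 3! = 4 × 6 = 24.

24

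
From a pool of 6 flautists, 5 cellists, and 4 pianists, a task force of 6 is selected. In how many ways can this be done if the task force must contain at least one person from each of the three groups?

4250

Total 6-person selections from all 15: C(15,6) = 5005.
Selections missing a whole group: no flautists → C(9,6) = 84; no cellists → C(10,6) = 210; no pianists → C(11,6) = 462.
Add back selections omitting two groups (i.e. drawn from a single group): C(6,6) + C(5,6) + C(4,6) = 1.
By inclusion–exclusion: 5005 − 756 + 1 = 4250.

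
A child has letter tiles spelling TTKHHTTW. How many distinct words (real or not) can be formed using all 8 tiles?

The 8 letters of TTKHHTTW have repeats: H appearing twice and T appearing 4 times.
Dividing 8! = 40320 by 4!·2! = 48 for the repeated letters gives 840.

840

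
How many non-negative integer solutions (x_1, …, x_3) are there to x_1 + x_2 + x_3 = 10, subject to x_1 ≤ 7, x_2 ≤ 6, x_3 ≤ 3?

22

Without the upper bounds there are C(12,2) = 66 ways to split 10 among 3 variables.
Subtract solutions that violate a single cap (substitute x_i' = x_i − (cap_i+1)): x_1 ≥ 8 gives C(4,2) = 6; x_2 ≥ 7 gives C(5,2) = 10; x_3 ≥ 4 gives C(8,2) = 28. Together 44.
No two caps can be exceeded simultaneously, so the pair terms are all 0.
By inclusion–exclusion the count is 66 − 44 + 0 = 22.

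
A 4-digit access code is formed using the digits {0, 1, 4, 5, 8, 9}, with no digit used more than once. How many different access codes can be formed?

Choose and order 4 of the 6 symbols: the first digit has 6 options, the next 5, then 4, 3.
That product is 6 × 5 × 4 × 3 = 360.

360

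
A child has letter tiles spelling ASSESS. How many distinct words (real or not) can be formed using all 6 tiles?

30

ASSESS has 6 letters with S appearing 4 times.
Dividing 6! = 720 by 4! = 24 for the repeated letters gives 30.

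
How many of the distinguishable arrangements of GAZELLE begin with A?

Fix A in the first position and arrange the remaining 6 letters.
Those 6 letters have E appearing twice and L appearing twice, giving (6)!/(2!·2!) = 180.

180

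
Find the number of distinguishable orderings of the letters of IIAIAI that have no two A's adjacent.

10

Total arrangements of IIAIAI: 6!/(4!·2!) = 15.
If the two A's are adjacent, glue them into one block, leaving 5 items to arrange: (5)!/(4!) = 5 ways.
Subtracting, 15 − 5 = 10 arrangements keep the A's apart.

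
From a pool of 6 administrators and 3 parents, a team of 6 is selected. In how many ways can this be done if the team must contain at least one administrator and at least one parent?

83

Unrestricted: C(9,6) = 84 ways to pick any 6 of the 9.
Subtract selections that omit an entire group: no administrators → C(3,6) = 0; no parents → C(6,6) = 1.
Both groups omitted at once is impossible, so 84 − 1 = 83.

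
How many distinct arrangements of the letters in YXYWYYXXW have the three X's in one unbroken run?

Treat the 3 copies of X as a single block. The multiset to arrange is then {XXX, W, W, Y, Y, Y, Y}, 7 items in all.
That gives (7)!/(4!·2!) = 105 arrangements.

105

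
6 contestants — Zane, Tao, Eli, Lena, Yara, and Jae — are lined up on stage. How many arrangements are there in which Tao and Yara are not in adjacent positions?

Of the 6! = 720 arrangements, those with Tao and Yara adjacent number 2 × 5! = 240 (treat the pair as a block with 2 internal orders).
Complementary counting: 720 − 240 = 480.

480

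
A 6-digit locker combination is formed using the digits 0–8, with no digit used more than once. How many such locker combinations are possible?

60480

With no repetition, fill the 6 digits in order: 9 choices, then 8, down to 4.
9 × 8 × 7 × 6 × 5 × 4 = 60480.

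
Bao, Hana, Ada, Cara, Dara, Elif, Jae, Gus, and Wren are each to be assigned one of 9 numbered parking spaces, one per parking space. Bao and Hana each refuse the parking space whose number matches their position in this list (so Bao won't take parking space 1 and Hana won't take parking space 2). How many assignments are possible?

Let Aᵢ (for i ∈ {1, 2}) be the placements that put person i in their forbidden parking space. Any j of these fix j positions, leaving (9−j)! ways to fill the rest, and there are C(2,j) ways to pick which j.
By inclusion–exclusion, the number of valid placements is Σ_{j=0}^{2} (−1)^j C(2,j)·(9−j)!.
Computing: 362880 − 80640 + 5040 = 287280.

287280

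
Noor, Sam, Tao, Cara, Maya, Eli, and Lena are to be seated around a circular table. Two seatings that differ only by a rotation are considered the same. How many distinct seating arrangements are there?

720

Seat Noor anywhere (absorbing the rotational symmetry), then permute the other 6: (6)! = 720.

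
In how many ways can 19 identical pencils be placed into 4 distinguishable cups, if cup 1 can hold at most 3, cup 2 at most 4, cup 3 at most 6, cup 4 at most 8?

By stars and bars, unrestricted non-negative solutions to x_1+…+x_4 = 19 number C(19+3,3) = 1540.
Subtract solutions that violate a single cap (substitute x_i' = x_i − (cap_i+1)): x_1 ≥ 4 gives C(18,3) = 816; x_2 ≥ 5 gives C(17,3) = 680; x_3 ≥ 7 gives C(15,3) = 455; x_4 ≥ 9 gives C(13,3) = 286. Together 2237.
Add back pairs where two caps are both exceeded: 286 + 165 + 84 + 120 + 56 + 20 = 731.
Subtract triples: 20 + 4 + 0 + 0 = 24.
By inclusion–exclusion the count is 1540 − 2237 + 731 − 24 = 10.

10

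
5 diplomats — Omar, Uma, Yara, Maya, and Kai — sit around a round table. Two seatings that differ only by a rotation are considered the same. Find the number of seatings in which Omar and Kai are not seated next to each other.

All circular seatings of 5 people number (4)! = 24.
Those with Omar next to Kai: fuse the pair into one unit and seat 4 units around a circle — 2·(3)! = 12.
Subtracting, 24 − 12 = 12.

12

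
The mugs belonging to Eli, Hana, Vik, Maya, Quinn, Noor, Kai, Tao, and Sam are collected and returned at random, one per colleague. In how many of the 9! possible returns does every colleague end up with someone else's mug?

133496

Count assignments avoiding every fixed point. For any j of the 9 colleagues fixed to their own mug, the other 9−j can be arranged in (9−j)! ways.
By inclusion–exclusion this is Σ_{j=0}^{9} (−1)^j C(9,j)·(9−j)!.
Computing: 362880 − 362880 + 181440 − 60480 + 15120 − 3024 + 504 − 72 + 9 − 1 = 133496.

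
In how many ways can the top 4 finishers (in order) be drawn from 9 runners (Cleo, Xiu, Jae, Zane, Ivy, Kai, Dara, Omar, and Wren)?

3024

This is an ordered selection of 4 from 9: P(9,4).
That gives 9 × 8 × 7 × 6 = 3024.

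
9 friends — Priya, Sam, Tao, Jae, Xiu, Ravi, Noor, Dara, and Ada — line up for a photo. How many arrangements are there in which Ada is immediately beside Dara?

Glue Ada and Dara into one block (2 internal orders), leaving 8 units to arrange in a row.
So the count is 2·(8)! = 80640.

80640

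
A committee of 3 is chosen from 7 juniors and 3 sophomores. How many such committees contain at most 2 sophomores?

119

Split by how many sophomores are chosen (0 through 2).
Sum: C(3,0)·C(7,3) + C(3,1)·C(7,2) + C(3,2)·C(7,1) = 35 + 63 + 21 = 119.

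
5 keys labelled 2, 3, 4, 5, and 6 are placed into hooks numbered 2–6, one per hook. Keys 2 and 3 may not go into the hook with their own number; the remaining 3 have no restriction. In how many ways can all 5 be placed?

Let Aᵢ (for i ∈ {2, 3}) be the placements that put key i in its forbidden hook. Any j of these fix j positions, leaving (5−j)! ways to fill the rest, and there are C(2,j) ways to pick which j.
By inclusion–exclusion, the number of valid placements is Σ_{j=0}^{2} (−1)^j C(2,j)·(5−j)!.
Computing: 120 − 48 + 6 = 78.

78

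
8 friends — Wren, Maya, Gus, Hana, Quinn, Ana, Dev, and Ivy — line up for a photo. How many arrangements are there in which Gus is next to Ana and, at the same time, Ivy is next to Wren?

Treat {Gus,Ana} as one block (2 orders) and {Ivy,Wren} as another (2 orders).
That leaves 6 units to arrange: 2 × 2 × 6! = 4 × 720 = 2880.

2880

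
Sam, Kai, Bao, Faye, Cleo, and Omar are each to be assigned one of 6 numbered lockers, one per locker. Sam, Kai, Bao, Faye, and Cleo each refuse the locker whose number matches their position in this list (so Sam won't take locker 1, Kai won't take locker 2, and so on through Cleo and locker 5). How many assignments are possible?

309

Let Aᵢ (for 1 ≤ i ≤ 5) be the placements that put person i in their forbidden locker. Any j of these fix j positions, leaving (6−j)! ways to fill the rest, and there are C(5,j) ways to pick which j.
By inclusion–exclusion, the number of valid placements is Σ_{j=0}^{5} (−1)^j C(5,j)·(6−j)!.
Computing: 720 − 600 + 240 − 60 + 10 − 1 = 309.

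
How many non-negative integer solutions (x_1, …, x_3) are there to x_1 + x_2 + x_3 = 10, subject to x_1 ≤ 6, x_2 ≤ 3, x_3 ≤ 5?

14

Without the upper bounds there are C(12,2) = 66 ways to split 10 among 3 variables.
Subtract solutions that violate a single cap (substitute x_i' = x_i − (cap_i+1)): x_1 ≥ 7 gives C(5,2) = 10; x_2 ≥ 4 gives C(8,2) = 28; x_3 ≥ 6 gives C(6,2) = 15. Together 53.
Add back pairs where two caps are both exceeded: 0 + 0 + 1 = 1.
By inclusion–exclusion the count is 66 − 53 + 1 = 14.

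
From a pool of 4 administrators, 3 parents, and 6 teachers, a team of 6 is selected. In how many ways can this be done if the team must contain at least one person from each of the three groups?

Unrestricted: C(13,6) = 1716 ways to pick any 6 of the 13.
Subtract selections that omit an entire group: no administrators → C(9,6) = 84; no parents → C(10,6) = 210; no teachers → C(7,6) = 7.
Add back selections omitting two groups (i.e. drawn from a single group): C(4,6) + C(3,6) + C(6,6) = 1.
By inclusion–exclusion: 1716 − 301 + 1 = 1416.

1416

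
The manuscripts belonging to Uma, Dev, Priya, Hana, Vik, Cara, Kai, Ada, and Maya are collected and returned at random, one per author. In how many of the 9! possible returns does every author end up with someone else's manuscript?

133496

This is the derangement count D_9: permutations of 9 items with no fixed point.
By inclusion–exclusion this is Σ_{j=0}^{9} (−1)^j C(9,j)·(9−j)!.
Computing: 362880 − 362880 + 181440 − 60480 + 15120 − 3024 + 504 − 72 + 9 − 1 = 133496.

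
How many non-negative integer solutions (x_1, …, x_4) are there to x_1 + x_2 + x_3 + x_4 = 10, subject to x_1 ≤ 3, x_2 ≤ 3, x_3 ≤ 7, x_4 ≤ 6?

By stars and bars, unrestricted non-negative solutions to x_1+…+x_4 = 10 number C(10+3,3) = 286.
Subtract solutions that violate a single cap (substitute x_i' = x_i − (cap_i+1)): x_1 ≥ 4 gives C(9,3) = 84; x_2 ≥ 4 gives C(9,3) = 84; x_3 ≥ 8 gives C(5,3) = 10; x_4 ≥ 7 gives C(6,3) = 20. Together 198.
Add back pairs where two caps are both exceeded: 10 + 0 + 0 + 0 + 0 + 0 = 10.
By inclusion–exclusion the count is 286 − 198 + 10 = 98.

98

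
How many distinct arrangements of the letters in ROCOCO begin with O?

30

Fix O in the first position and arrange the remaining 5 letters.
Those 5 letters have C appearing twice and O appearing twice, giving (5)!/(2!·2!) = 30.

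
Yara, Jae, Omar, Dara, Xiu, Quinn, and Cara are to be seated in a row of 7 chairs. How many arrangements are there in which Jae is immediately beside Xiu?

Glue Jae and Xiu into one block (2 internal orders), leaving 6 units to arrange in a row.
So the count is 2·(6)! = 1440.

1440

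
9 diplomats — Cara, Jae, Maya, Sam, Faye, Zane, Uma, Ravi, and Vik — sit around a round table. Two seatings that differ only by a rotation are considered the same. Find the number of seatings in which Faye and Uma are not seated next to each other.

30240

Without the restriction there are (8)! = 40320 seatings.
Those with Faye next to Uma: fuse the pair into one unit and seat 8 units around a circle — 2·(7)! = 10080.
Subtracting, 40320 − 10080 = 30240.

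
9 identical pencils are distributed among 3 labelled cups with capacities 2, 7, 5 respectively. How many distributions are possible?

15

Without the upper bounds there are C(11,2) = 55 ways to split 9 among 3 cups.
Subtract solutions that violate a single cap (substitute x_i' = x_i − (cap_i+1)): x_1 ≥ 3 gives C(8,2) = 28; x_2 ≥ 8 gives C(3,2) = 3; x_3 ≥ 6 gives C(5,2) = 10. Together 41.
Add back pairs where two caps are both exceeded: 0 + 1 + 0 = 1.
By inclusion–exclusion the count is 55 − 41 + 1 = 15.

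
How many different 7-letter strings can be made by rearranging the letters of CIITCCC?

105

The 7 letters of CIITCCC have repeats: C appearing 4 times and I appearing twice.
The number of distinct arrangements is 7!/(4!·2!) = 5040/48 = 105.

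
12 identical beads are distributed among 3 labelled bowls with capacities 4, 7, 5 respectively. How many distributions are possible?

15

Ignoring the caps, the number of non-negative solutions to x_1+…+x_3 = 12 is C(14,2) = 91.
Subtract solutions that violate a single cap (substitute x_i' = x_i − (cap_i+1)): x_1 ≥ 5 gives C(9,2) = 36; x_2 ≥ 8 gives C(6,2) = 15; x_3 ≥ 6 gives C(8,2) = 28. Together 79.
Add back pairs where two caps are both exceeded: 0 + 3 + 0 = 3.
By inclusion–exclusion the count is 91 − 79 + 3 = 15.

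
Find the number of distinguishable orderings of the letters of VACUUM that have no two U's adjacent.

240

Total arrangements of VACUUM: 6!/(2!) = 360.
If the two U's are adjacent, glue them into one block, leaving 5 items to arrange: (5)! = 120 ways.
Hence 360 − 120 = 240.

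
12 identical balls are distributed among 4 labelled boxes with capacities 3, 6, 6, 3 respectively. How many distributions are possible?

64

By stars and bars, unrestricted non-negative solutions to x_1+…+x_4 = 12 number C(12+3,3) = 455.
Subtract solutions that violate a single cap (substitute x_i' = x_i − (cap_i+1)): x_1 ≥ 4 gives C(11,3) = 165; x_2 ≥ 7 gives C(8,3) = 56; x_3 ≥ 7 gives C(8,3) = 56; x_4 ≥ 4 gives C(11,3) = 165. Together 442.
Add back pairs where two caps are both exceeded: 4 + 4 + 35 + 0 + 4 + 4 = 51.
By inclusion–exclusion the count is 455 − 442 + 51 = 64.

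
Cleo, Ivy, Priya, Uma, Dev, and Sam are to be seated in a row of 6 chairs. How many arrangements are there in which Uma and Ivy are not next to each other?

480

Of the 6! = 720 arrangements, those with Uma and Ivy adjacent number 2 × 5! = 240 (treat the pair as a block with 2 internal orders).
Complementary counting: 720 − 240 = 480.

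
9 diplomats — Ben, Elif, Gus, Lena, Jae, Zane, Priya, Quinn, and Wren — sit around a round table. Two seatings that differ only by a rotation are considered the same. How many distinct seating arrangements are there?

40320

Around a circle, 9 distinct people have 9!/9 = (8)! = 40320 rotationally distinct seatings.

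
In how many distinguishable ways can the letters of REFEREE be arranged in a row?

Letter multiplicities in REFEREE: E×4, F×1, R×2.
So there are 7! / (4!·2!) = 105 distinguishable arrangements.

105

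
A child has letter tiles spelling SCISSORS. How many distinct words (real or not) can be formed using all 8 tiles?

1680

SCISSORS has 8 letters with S appearing 4 times.
Dividing 8! = 40320 by 4! = 24 for the repeated letters gives 1680.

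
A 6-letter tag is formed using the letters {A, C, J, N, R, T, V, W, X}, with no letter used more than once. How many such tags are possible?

60480

This is a permutation of 6 out of 9: P(9,6) = 9!/3!.
That product is 9 × 8 × 7 × 6 × 5 × 4 = 60480.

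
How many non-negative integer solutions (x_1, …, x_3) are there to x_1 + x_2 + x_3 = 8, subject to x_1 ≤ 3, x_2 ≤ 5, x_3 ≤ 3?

By stars and bars, unrestricted non-negative solutions to x_1+…+x_3 = 8 number C(8+2,2) = 45.
Subtract solutions that violate a single cap (substitute x_i' = x_i − (cap_i+1)): x_1 ≥ 4 gives C(6,2) = 15; x_2 ≥ 6 gives C(4,2) = 6; x_3 ≥ 4 gives C(6,2) = 15. Together 36.
Add back pairs where two caps are both exceeded: 0 + 1 + 0 = 1.
By inclusion–exclusion the count is 45 − 36 + 1 = 10.

10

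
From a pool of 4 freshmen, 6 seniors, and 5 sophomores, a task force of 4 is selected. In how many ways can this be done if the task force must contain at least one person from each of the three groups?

720

Total 4-person selections from all 15: C(15,4) = 1365.
Subtract selections that omit an entire group: no freshmen → C(11,4) = 330; no seniors → C(9,4) = 126; no sophomores → C(10,4) = 210.
Add back selections omitting two groups (i.e. drawn from a single group): C(4,4) + C(6,4) + C(5,4) = 21.
By inclusion–exclusion: 1365 − 666 + 21 = 720.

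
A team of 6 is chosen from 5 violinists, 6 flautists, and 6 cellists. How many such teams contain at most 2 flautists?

Split by how many flautists are chosen (0 through 2).
Sum: C(6,0)·C(11,6) + C(6,1)·C(11,5) + C(6,2)·C(11,4) = 462 + 2772 + 4950 = 8184.

8184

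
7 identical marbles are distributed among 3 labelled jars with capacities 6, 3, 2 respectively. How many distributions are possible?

By stars and bars, unrestricted non-negative solutions to x_1+…+x_3 = 7 number C(7+2,2) = 36.
Subtract solutions that violate a single cap (substitute x_i' = x_i − (cap_i+1)): x_1 ≥ 7 gives C(2,2) = 1; x_2 ≥ 4 gives C(5,2) = 10; x_3 ≥ 3 gives C(6,2) = 15. Together 26.
Add back pairs where two caps are both exceeded: 0 + 0 + 1 = 1.
By inclusion–exclusion the count is 36 − 26 + 1 = 11.

11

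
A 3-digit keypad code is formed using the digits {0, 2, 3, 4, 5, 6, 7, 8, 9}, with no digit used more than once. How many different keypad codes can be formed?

504

With no repetition, fill the 3 digits in order: 9 choices, then 8, down to 7.
9 × 8 × 7 = 504.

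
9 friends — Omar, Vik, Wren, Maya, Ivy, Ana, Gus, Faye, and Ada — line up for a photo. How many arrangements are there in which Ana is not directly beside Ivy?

Of the 9! = 362880 arrangements, those with Ana and Ivy adjacent number 2 × 8! = 80640 (treat the pair as a block with 2 internal orders).
So 362880 − 80640 = 282240 arrangements keep them apart.

282240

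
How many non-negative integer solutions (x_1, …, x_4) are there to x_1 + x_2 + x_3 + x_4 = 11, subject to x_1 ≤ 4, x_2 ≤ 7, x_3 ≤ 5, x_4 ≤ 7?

By stars and bars, unrestricted non-negative solutions to x_1+…+x_4 = 11 number C(11+3,3) = 364.
Subtract solutions that violate a single cap (substitute x_i' = x_i − (cap_i+1)): x_1 ≥ 5 gives C(9,3) = 84; x_2 ≥ 8 gives C(6,3) = 20; x_3 ≥ 6 gives C(8,3) = 56; x_4 ≥ 8 gives C(6,3) = 20. Together 180.
Add back pairs where two caps are both exceeded: 0 + 1 + 0 + 0 + 0 + 0 = 1.
By inclusion–exclusion the count is 364 − 180 + 1 = 185.

185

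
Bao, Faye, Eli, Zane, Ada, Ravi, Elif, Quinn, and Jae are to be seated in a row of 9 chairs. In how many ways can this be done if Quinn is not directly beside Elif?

282240

Of the 9! = 362880 arrangements, those with Quinn and Elif adjacent number 2 × 8! = 80640 (treat the pair as a block with 2 internal orders).
So 362880 − 80640 = 282240 arrangements keep them apart.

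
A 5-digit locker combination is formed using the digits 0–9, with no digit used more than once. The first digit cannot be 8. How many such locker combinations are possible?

27216

The first digit has 10−1 = 9 choices (anything except 8).
The remaining 4 digits are filled from the other 9 symbols without repetition: 9 × 8 × 7 × 6 = 3024.
Total: 9 × 3024 = 27216.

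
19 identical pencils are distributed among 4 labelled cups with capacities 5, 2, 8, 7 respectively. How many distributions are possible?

19

Ignoring the caps, the number of non-negative solutions to x_1+…+x_4 = 19 is C(22,3) = 1540.
Subtract solutions that violate a single cap (substitute x_i' = x_i − (cap_i+1)): x_1 ≥ 6 gives C(16,3) = 560; x_2 ≥ 3 gives C(19,3) = 969; x_3 ≥ 9 gives C(13,3) = 286; x_4 ≥ 8 gives C(14,3) = 364. Together 2179.
Add back pairs where two caps are both exceeded: 286 + 35 + 56 + 120 + 165 + 10 = 672.
Subtract triples: 4 + 10 + 0 + 0 = 14.
By inclusion–exclusion the count is 1540 − 2179 + 672 − 14 = 19.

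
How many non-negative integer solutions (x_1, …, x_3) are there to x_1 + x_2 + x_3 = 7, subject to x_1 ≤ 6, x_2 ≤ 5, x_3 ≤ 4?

26

By stars and bars, unrestricted non-negative solutions to x_1+…+x_3 = 7 number C(7+2,2) = 36.
Subtract solutions that violate a single cap (substitute x_i' = x_i − (cap_i+1)): x_1 ≥ 7 gives C(2,2) = 1; x_2 ≥ 6 gives C(3,2) = 3; x_3 ≥ 5 gives C(4,2) = 6. Together 10.
No two caps can be exceeded simultaneously, so the pair terms are all 0.
By inclusion–exclusion the count is 36 − 10 + 0 = 26.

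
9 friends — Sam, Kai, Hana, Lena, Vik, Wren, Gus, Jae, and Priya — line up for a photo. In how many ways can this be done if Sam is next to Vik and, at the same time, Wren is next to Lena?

Treat {Sam,Vik} as one block (2 orders) and {Wren,Lena} as another (2 orders).
That leaves 7 units to arrange: 2 × 2 × 7! = 4 × 5040 = 20160.

20160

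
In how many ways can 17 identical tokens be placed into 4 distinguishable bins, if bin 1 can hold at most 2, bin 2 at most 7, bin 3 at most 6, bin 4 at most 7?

46

Ignoring the caps, the number of non-negative solutions to x_1+…+x_4 = 17 is C(20,3) = 1140.
Subtract solutions that violate a single cap (substitute x_i' = x_i − (cap_i+1)): x_1 ≥ 3 gives C(17,3) = 680; x_2 ≥ 8 gives C(12,3) = 220; x_3 ≥ 7 gives C(13,3) = 286; x_4 ≥ 8 gives C(12,3) = 220. Together 1406.
Add back pairs where two caps are both exceeded: 84 + 120 + 84 + 10 + 4 + 10 = 312.
By inclusion–exclusion the count is 1140 − 1406 + 312 = 46.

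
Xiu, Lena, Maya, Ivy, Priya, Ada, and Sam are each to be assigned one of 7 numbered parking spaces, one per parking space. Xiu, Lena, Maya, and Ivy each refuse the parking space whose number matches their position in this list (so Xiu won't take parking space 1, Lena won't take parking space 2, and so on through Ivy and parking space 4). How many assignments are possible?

Let Aᵢ (for 1 ≤ i ≤ 4) be the placements that put person i in their forbidden parking space. Any j of these fix j positions, leaving (7−j)! ways to fill the rest, and there are C(4,j) ways to pick which j.
By inclusion–exclusion, the number of valid placements is Σ_{j=0}^{4} (−1)^j C(4,j)·(7−j)!.
Computing: 5040 − 2880 + 720 − 96 + 6 = 2790.

2790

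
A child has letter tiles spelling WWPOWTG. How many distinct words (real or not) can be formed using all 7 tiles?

Letter multiplicities in WWPOWTG: G×1, O×1, P×1, T×1, W×3.
So there are 7! / (3!) = 840 distinguishable arrangements.

840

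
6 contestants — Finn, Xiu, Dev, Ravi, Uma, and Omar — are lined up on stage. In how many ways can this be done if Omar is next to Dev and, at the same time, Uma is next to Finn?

96

Treat {Omar,Dev} as one block (2 orders) and {Uma,Finn} as another (2 orders).
That leaves 4 units to arrange: 2 × 2 × 4! = 4 × 24 = 96.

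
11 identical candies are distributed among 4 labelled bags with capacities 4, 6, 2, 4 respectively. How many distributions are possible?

Ignoring the caps, the number of non-negative solutions to x_1+…+x_4 = 11 is C(14,3) = 364.
Subtract solutions that violate a single cap (substitute x_i' = x_i − (cap_i+1)): x_1 ≥ 5 gives C(9,3) = 84; x_2 ≥ 7 gives C(7,3) = 35; x_3 ≥ 3 gives C(11,3) = 165; x_4 ≥ 5 gives C(9,3) = 84. Together 368.
Add back pairs where two caps are both exceeded: 0 + 20 + 4 + 4 + 0 + 20 = 48.
By inclusion–exclusion the count is 364 − 368 + 48 = 44.

44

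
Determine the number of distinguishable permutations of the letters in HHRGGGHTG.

2520

The 9 letters of HHRGGGHTG have repeats: G appearing 4 times and H appearing 3 times.
The number of distinct arrangements is 9!/(4!·3!) = 362880/144 = 2520.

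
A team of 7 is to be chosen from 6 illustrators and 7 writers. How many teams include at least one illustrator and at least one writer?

With no constraint there are C(13,7) = 1716 possible selections.
Selections missing a whole group: no illustrators → C(7,7) = 1; no writers → C(6,7) = 0.
Both groups omitted at once is impossible, so 1716 − 1 = 1715.

1715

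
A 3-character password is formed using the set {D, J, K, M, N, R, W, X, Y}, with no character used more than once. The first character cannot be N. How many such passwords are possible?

The first character has 9−1 = 8 choices (anything except N).
The remaining 2 characters are filled from the other 8 symbols without repetition: 8 × 7 = 56.
Total: 8 × 56 = 448.

448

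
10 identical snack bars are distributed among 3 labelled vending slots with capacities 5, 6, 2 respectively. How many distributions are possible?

9

Ignoring the caps, the number of non-negative solutions to x_1+…+x_3 = 10 is C(12,2) = 66.
Subtract solutions that violate a single cap (substitute x_i' = x_i − (cap_i+1)): x_1 ≥ 6 gives C(6,2) = 15; x_2 ≥ 7 gives C(5,2) = 10; x_3 ≥ 3 gives C(9,2) = 36. Together 61.
Add back pairs where two caps are both exceeded: 0 + 3 + 1 = 4.
By inclusion–exclusion the count is 66 − 61 + 4 = 9.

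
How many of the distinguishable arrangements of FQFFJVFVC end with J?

840

Fix J in the last position and arrange the remaining 8 letters.
Those 8 letters have F appearing 4 times and V appearing twice, giving (8)!/(4!·2!) = 840.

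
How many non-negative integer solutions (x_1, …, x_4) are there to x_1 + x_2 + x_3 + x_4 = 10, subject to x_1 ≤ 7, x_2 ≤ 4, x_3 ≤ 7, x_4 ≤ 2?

By stars and bars, unrestricted non-negative solutions to x_1+…+x_4 = 10 number C(10+3,3) = 286.
Subtract solutions that violate a single cap (substitute x_i' = x_i − (cap_i+1)): x_1 ≥ 8 gives C(5,3) = 10; x_2 ≥ 5 gives C(8,3) = 56; x_3 ≥ 8 gives C(5,3) = 10; x_4 ≥ 3 gives C(10,3) = 120. Together 196.
Add back pairs where two caps are both exceeded: 0 + 0 + 0 + 0 + 10 + 0 = 10.
By inclusion–exclusion the count is 286 − 196 + 10 = 100.

100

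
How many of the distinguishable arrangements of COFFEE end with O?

Fix O in the last position and arrange the remaining 5 letters.
Those 5 letters have E appearing twice and F appearing twice, giving (5)!/(2!·2!) = 30.

30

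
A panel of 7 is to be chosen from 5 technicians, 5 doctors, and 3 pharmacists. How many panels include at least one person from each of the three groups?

With no constraint there are C(13,7) = 1716 possible selections.
Subtract selections that omit an entire group: no technicians → C(8,7) = 8; no doctors → C(8,7) = 8; no pharmacists → C(10,7) = 120.
Add back selections omitting two groups (i.e. drawn from a single group): C(5,7) + C(5,7) + C(3,7) = 0.
By inclusion–exclusion: 1716 − 136 + 0 = 1580.

1580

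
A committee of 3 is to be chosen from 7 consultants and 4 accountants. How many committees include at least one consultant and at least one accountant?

Total 3-person selections from all 11: C(11,3) = 165.
Selections missing a whole group: no consultants → C(4,3) = 4; no accountants → C(7,3) = 35.
Both groups omitted at once is impossible, so 165 − 39 = 126.

126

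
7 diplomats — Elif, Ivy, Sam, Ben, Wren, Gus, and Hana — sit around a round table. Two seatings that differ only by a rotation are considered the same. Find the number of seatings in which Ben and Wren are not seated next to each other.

All circular seatings of 7 people number (6)! = 720.
Those with Ben next to Wren: fuse the pair into one unit and seat 6 units around a circle — 2·(5)! = 240.
Subtracting, 720 − 240 = 480.

480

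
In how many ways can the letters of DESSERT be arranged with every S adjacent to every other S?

Treat the 2 copies of S as a single block. The multiset to arrange is then {SS, D, E, E, R, T}, 6 items in all.
That gives (6)!/(2!) = 360 arrangements.

360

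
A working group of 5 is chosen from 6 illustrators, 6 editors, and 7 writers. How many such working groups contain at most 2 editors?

Split by how many editors are chosen (0 through 2).
Sum: C(6,0)·C(13,5) + C(6,1)·C(13,4) + C(6,2)·C(13,3) = 1287 + 4290 + 4290 = 9867.

9867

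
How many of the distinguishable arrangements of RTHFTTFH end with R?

With the last slot taken by R, it remains to arrange the other 7 letters (THFTTFH).
Those 7 letters have F appearing twice, H appearing twice, and T appearing 3 times, giving (7)!/(3!·2!·2!) = 210.

210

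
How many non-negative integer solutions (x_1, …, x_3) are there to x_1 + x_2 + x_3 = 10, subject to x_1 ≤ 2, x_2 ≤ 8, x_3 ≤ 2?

Without the upper bounds there are C(12,2) = 66 ways to split 10 among 3 variables.
Subtract solutions that violate a single cap (substitute x_i' = x_i − (cap_i+1)): x_1 ≥ 3 gives C(9,2) = 36; x_2 ≥ 9 gives C(3,2) = 3; x_3 ≥ 3 gives C(9,2) = 36. Together 75.
Add back pairs where two caps are both exceeded: 0 + 15 + 0 = 15.
By inclusion–exclusion the count is 66 − 75 + 15 = 6.

6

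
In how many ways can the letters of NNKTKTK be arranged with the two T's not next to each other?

150

Total arrangements of NNKTKTK: 7!/(3!·2!·2!) = 210.
If the two T's are adjacent, glue them into one block, leaving 6 items to arrange: (6)!/(3!·2!) = 60 ways.
Hence 210 − 60 = 150.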